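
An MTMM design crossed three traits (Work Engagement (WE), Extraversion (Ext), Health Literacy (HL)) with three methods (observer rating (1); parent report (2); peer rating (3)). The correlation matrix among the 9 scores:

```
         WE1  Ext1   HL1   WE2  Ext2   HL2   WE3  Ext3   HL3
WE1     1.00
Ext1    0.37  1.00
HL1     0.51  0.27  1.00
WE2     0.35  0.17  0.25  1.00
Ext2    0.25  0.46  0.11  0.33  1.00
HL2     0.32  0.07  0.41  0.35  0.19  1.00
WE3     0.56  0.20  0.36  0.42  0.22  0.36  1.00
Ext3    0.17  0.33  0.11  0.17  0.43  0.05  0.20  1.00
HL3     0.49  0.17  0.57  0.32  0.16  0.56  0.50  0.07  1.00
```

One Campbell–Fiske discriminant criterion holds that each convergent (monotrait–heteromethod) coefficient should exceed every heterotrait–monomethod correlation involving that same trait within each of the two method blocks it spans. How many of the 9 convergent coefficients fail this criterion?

4

Convergent coefficients and their comparison sets:
WE (methods 1·2): 0.35 vs {0.37, 0.33, 0.51, 0.35} → fail.
WE (methods 1·3): 0.56 vs {0.37, 0.20, 0.51, 0.50} → pass.
WE (methods 2·3): 0.42 vs {0.33, 0.20, 0.35, 0.50} → fail.
Ext (methods 1·2): 0.46 vs {0.37, 0.33, 0.27, 0.19} → pass.
Ext (methods 1·3): 0.33 vs {0.37, 0.20, 0.27, 0.07} → fail.
Ext (methods 2·3): 0.43 vs {0.33, 0.20, 0.19, 0.07} → pass.
HL (methods 1·2): 0.41 vs {0.51, 0.35, 0.27, 0.19} → fail.
HL (methods 1·3): 0.57 vs {0.51, 0.50, 0.27, 0.07} → pass.
HL (methods 2·3): 0.56 vs {0.35, 0.50, 0.19, 0.07} → pass.
4 of 9 fail.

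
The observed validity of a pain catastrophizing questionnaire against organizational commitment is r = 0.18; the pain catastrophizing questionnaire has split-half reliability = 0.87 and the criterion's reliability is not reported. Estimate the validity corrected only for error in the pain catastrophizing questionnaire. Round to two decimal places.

Single correction: r_c = r_obs / √r_xx = 0.18 / √0.87 = 0.18 / 0.9327 ≈ 0.19.

0.19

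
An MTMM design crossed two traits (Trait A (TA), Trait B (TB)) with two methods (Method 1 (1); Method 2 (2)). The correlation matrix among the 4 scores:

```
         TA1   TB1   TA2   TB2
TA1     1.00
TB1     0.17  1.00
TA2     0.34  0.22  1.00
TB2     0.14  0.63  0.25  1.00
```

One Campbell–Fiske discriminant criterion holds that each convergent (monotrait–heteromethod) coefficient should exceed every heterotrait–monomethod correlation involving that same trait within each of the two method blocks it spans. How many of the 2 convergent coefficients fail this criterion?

0

Checking each validity diagonal entry against its comparison values:
TA (methods 1·2): 0.34 vs {0.17, 0.25} → pass.
TB (methods 1·2): 0.63 vs {0.17, 0.25} → pass.
0 of 2 fail.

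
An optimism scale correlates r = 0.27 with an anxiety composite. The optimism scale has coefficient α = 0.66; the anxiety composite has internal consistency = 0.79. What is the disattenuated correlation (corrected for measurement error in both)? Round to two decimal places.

0.37

r_true = r_obs / √(r_xx · r_yy) = 0.27 / √(0.66 × 0.79) = 0.27 / √0.5214 = 0.27 / 0.7221 ≈ 0.37.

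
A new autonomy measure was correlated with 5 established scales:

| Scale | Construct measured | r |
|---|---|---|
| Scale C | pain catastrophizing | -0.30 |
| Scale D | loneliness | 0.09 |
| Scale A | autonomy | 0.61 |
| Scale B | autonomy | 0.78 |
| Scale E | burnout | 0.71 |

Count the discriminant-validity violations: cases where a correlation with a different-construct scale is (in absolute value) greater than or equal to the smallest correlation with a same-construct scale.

Convergent (same construct = autonomy): Scale A, Scale B.
Smallest convergent = 0.61. Discriminant |r|: 0.30, 0.09, 0.71; count ≥ 0.61 → 1.

1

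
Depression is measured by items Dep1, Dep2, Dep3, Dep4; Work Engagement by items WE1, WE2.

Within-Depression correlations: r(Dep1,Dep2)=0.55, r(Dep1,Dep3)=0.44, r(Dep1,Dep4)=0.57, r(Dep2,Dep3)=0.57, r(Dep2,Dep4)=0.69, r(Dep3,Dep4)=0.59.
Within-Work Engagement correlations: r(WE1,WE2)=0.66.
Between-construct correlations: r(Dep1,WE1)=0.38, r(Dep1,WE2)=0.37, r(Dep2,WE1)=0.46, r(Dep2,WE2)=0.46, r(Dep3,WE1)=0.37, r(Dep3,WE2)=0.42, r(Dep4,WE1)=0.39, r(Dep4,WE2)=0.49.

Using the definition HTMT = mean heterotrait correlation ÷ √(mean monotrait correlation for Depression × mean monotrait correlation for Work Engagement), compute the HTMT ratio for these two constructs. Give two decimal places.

Between-construct mean = 3.34/8 = 0.4175.
Mean within-Dep = 3.41/6 = 0.5683; mean within-WE = 0.66/1 = 0.6600.
Geometric mean = √(0.5683 × 0.6600) = 0.6124.
HTMT = 0.4175 / 0.6124 = 0.68.

0.68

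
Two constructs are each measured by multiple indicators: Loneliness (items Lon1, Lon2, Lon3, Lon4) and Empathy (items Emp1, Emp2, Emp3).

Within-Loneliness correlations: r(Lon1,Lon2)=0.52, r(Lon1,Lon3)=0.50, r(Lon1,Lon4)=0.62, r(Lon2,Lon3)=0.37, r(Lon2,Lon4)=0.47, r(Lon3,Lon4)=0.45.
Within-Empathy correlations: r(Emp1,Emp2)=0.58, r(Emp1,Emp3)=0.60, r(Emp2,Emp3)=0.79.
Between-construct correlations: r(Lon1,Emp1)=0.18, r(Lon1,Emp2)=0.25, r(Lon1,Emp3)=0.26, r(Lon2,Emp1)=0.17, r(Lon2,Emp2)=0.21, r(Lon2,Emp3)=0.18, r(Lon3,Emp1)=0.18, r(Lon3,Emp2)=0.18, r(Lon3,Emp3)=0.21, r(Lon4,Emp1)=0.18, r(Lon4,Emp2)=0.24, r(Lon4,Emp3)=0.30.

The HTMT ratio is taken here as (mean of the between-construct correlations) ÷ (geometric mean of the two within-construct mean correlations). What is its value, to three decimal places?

Mean heterotrait r = 2.54/12 = 0.2117.
Mean within-Lon = 2.93/6 = 0.4883; mean within-Emp = 1.97/3 = 0.6567.
Geometric mean = √(0.4883 × 0.6567) = 0.5663.
HTMT = 0.2117 / 0.5663 = 0.374.

0.374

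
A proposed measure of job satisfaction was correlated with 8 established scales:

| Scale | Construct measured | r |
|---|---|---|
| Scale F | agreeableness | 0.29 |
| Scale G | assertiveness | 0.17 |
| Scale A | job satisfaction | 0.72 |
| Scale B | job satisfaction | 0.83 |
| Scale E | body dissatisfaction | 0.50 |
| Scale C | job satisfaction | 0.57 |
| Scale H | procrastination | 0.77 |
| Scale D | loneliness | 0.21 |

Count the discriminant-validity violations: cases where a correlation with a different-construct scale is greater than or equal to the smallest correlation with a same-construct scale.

1

Convergent (same construct = job satisfaction): Scale A, Scale B, Scale C.
Smallest convergent = 0.57. Discriminant values: 0.29, 0.17, 0.50, 0.77, 0.21; count ≥ 0.57 → 1.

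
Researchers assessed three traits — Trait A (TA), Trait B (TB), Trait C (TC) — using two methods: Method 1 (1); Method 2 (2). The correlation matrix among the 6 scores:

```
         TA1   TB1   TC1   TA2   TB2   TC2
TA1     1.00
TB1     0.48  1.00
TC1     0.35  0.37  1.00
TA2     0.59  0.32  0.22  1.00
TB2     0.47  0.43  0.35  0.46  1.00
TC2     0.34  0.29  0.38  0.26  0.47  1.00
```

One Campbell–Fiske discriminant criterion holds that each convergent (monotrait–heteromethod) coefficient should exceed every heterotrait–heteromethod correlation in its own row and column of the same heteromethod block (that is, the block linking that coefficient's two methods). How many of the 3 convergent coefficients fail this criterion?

Convergent coefficients and their comparison sets:
TA (methods 1·2): 0.59 vs {0.47, 0.32, 0.34, 0.22} → pass.
TB (methods 1·2): 0.43 vs {0.32, 0.47, 0.29, 0.35} → fail.
TC (methods 1·2): 0.38 vs {0.22, 0.34, 0.35, 0.29} → pass.
1 of 3 fail.

1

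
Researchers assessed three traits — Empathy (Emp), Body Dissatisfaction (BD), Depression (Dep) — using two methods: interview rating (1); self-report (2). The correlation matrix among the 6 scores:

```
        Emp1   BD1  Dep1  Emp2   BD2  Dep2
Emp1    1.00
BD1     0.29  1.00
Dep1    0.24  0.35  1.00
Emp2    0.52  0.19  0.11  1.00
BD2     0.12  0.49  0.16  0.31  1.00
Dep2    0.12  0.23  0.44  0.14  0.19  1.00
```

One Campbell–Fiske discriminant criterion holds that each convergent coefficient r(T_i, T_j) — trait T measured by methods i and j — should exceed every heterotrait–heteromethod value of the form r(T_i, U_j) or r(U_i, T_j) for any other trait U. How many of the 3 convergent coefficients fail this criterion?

Checking each validity diagonal entry against its comparison values:
Emp (methods 1·2): 0.52 vs {0.12, 0.19, 0.12, 0.11} → pass.
BD (methods 1·2): 0.49 vs {0.19, 0.12, 0.23, 0.16} → pass.
Dep (methods 1·2): 0.44 vs {0.11, 0.12, 0.16, 0.23} → pass.
0 of 3 fail.

0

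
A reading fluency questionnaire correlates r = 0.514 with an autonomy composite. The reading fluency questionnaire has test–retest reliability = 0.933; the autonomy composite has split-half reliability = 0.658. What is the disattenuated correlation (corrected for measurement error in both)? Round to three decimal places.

0.656

r_true = r_obs / √(r_xx · r_yy) = 0.514 / √(0.933 × 0.658) = 0.514 / √0.613914 = 0.514 / 0.7835 ≈ 0.656.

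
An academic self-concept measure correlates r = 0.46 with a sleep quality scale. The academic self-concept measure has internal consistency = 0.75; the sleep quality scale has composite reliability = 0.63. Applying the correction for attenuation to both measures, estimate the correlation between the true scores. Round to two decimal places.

r_true = r_obs / √(r_xx · r_yy) = 0.46 / √(0.75 × 0.63) = 0.46 / √0.4725 = 0.46 / 0.6874 ≈ 0.67.

0.67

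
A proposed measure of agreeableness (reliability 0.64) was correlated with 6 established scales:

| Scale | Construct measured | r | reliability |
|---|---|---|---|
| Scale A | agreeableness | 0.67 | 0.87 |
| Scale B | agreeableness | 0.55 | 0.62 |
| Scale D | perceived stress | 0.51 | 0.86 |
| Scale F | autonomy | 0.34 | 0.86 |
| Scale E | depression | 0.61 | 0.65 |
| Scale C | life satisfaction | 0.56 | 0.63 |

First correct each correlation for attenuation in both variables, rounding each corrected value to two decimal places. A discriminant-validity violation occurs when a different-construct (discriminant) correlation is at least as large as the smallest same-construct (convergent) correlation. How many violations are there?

Disattenuated r (r / √(r_scale · r_new)):
  Scale A (conv): 0.67 / √(0.87·0.64) = 0.90
  Scale B (conv): 0.55 / √(0.62·0.64) = 0.87
  Scale D (disc): 0.51 / √(0.86·0.64) = 0.69
  Scale F (disc): 0.34 / √(0.86·0.64) = 0.46
  Scale E (disc): 0.61 / √(0.65·0.64) = 0.95
  Scale C (disc): 0.56 / √(0.63·0.64) = 0.88
Smallest convergent = 0.87. Discriminant values: 0.69, 0.46, 0.95, 0.88; count ≥ 0.87 → 2.

2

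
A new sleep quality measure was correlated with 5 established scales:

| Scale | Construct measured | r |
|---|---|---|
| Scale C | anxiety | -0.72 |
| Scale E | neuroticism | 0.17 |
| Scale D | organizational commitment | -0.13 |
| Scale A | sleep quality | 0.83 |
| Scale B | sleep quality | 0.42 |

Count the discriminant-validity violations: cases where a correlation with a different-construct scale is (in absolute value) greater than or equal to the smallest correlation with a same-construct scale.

1

Convergent (same construct = sleep quality): Scale A, Scale B.
Smallest convergent = 0.42. Discriminant |r|: 0.72, 0.17, 0.13; count ≥ 0.42 → 1.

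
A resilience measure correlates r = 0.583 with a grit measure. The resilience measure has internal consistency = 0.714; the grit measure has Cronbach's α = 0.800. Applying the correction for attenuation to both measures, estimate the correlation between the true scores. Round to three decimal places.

0.771

r_true = r_obs / √(r_xx · r_yy) = 0.583 / √(0.714 × 0.800) = 0.583 / √0.571200 = 0.583 / 0.7558 ≈ 0.771.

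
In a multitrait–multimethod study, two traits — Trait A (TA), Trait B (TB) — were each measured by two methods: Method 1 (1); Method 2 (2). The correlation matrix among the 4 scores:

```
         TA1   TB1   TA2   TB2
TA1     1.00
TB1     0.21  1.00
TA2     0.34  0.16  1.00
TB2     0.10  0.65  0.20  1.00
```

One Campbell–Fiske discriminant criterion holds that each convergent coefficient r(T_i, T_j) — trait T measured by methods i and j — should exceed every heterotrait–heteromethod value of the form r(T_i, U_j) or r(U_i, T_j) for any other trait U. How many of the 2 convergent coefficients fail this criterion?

Checking each validity diagonal entry against its comparison values:
TA (methods 1·2): 0.34 vs {0.10, 0.16} → pass.
TB (methods 1·2): 0.65 vs {0.16, 0.10} → pass.
0 of 2 fail.

0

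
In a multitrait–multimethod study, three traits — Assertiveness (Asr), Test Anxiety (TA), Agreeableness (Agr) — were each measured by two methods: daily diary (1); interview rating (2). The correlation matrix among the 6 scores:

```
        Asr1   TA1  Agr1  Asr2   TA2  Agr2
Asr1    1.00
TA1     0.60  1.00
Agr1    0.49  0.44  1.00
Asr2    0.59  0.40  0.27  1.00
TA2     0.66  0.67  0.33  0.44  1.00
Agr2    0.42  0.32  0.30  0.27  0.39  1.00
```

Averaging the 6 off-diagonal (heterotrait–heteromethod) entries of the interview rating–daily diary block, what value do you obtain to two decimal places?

0.40

HTHM values (method 2 × method 1): 0.40, 0.27, 0.66, 0.33, 0.42, 0.32; mean = 2.40/6 = 0.40.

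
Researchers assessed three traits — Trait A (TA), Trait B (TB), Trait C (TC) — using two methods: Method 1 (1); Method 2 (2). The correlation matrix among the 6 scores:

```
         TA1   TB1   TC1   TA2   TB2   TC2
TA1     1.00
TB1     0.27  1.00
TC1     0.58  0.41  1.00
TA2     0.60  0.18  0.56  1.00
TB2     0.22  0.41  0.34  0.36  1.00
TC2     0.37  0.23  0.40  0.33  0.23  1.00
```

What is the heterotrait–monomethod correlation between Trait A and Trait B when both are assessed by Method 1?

0.27

Different traits, same method: r(TA1, TB1) = 0.27.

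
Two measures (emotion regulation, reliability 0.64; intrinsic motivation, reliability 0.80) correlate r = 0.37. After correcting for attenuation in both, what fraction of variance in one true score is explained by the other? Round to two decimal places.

0.27

Disattenuated r = 0.37 / √(0.64 × 0.80) = 0.37 / 0.7155 = 0.5171.
Shared true-score variance = 0.5171² = 0.2674 ≈ 0.27.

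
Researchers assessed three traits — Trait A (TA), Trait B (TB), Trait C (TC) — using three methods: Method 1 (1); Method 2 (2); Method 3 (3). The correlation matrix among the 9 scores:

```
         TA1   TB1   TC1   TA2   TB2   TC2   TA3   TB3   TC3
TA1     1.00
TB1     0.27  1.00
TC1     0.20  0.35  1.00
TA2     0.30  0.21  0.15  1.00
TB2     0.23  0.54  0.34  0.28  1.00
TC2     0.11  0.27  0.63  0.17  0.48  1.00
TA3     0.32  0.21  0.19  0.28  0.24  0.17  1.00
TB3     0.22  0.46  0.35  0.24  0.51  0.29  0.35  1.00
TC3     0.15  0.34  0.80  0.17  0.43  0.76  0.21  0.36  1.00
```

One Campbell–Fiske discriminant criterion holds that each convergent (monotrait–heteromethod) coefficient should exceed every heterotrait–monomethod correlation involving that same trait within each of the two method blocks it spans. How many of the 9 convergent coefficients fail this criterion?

2

Convergent coefficients and their comparison sets:
TA (methods 1·2): 0.30 vs {0.27, 0.28, 0.20, 0.17} → pass.
TA (methods 1·3): 0.32 vs {0.27, 0.35, 0.20, 0.21} → fail.
TA (methods 2·3): 0.28 vs {0.28, 0.35, 0.17, 0.21} → fail.
TB (methods 1·2): 0.54 vs {0.27, 0.28, 0.35, 0.48} → pass.
TB (methods 1·3): 0.46 vs {0.27, 0.35, 0.35, 0.36} → pass.
TB (methods 2·3): 0.51 vs {0.28, 0.35, 0.48, 0.36} → pass.
TC (methods 1·2): 0.63 vs {0.20, 0.17, 0.35, 0.48} → pass.
TC (methods 1·3): 0.80 vs {0.20, 0.21, 0.35, 0.36} → pass.
TC (methods 2·3): 0.76 vs {0.17, 0.21, 0.48, 0.36} → pass.
2 of 9 fail.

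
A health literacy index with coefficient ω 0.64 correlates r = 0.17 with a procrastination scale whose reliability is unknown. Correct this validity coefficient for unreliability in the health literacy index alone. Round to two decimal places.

Single correction: r_c = r_obs / √r_xx = 0.17 / √0.64 = 0.17 / 0.8000 ≈ 0.21.

0.21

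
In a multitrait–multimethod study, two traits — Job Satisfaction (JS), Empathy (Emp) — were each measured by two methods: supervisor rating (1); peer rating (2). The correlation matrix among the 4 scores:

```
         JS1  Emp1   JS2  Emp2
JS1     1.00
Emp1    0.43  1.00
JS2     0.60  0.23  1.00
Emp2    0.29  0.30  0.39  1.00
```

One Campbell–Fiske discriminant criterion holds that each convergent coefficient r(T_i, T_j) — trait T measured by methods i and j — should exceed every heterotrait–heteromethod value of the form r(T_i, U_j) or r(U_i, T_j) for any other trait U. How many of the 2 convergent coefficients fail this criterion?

Each convergent coefficient versus the relevant comparison correlations:
JS (methods 1·2): 0.60 vs {0.29, 0.23} → pass.
Emp (methods 1·2): 0.30 vs {0.23, 0.29} → pass.
0 of 2 fail.

0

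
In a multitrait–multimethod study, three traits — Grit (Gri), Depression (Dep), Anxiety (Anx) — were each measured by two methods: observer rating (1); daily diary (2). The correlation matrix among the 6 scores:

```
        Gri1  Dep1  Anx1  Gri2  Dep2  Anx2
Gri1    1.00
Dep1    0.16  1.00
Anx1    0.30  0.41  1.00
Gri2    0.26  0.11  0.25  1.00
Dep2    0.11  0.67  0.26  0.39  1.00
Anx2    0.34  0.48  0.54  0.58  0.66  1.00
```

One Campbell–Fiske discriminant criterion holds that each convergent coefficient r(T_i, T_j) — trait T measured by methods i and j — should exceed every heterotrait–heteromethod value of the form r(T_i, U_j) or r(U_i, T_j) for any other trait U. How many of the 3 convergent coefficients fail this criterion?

Each convergent coefficient versus the relevant comparison correlations:
Gri (methods 1·2): 0.26 vs {0.11, 0.11, 0.34, 0.25} → fail.
Dep (methods 1·2): 0.67 vs {0.11, 0.11, 0.48, 0.26} → pass.
Anx (methods 1·2): 0.54 vs {0.25, 0.34, 0.26, 0.48} → pass.
1 of 3 fail.

1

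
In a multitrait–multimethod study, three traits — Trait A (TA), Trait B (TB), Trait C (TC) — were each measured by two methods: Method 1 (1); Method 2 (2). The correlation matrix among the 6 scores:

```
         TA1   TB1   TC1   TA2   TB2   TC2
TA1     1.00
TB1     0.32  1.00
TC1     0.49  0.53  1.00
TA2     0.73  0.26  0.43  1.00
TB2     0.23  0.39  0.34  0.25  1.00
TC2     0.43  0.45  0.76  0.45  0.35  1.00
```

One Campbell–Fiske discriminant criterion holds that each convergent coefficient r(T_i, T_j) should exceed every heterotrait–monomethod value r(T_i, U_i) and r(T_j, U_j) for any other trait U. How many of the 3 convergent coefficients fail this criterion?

1

Each convergent coefficient versus the relevant comparison correlations:
TA (methods 1·2): 0.73 vs {0.32, 0.25, 0.49, 0.45} → pass.
TB (methods 1·2): 0.39 vs {0.32, 0.25, 0.53, 0.35} → fail.
TC (methods 1·2): 0.76 vs {0.49, 0.45, 0.53, 0.35} → pass.
1 of 3 fail.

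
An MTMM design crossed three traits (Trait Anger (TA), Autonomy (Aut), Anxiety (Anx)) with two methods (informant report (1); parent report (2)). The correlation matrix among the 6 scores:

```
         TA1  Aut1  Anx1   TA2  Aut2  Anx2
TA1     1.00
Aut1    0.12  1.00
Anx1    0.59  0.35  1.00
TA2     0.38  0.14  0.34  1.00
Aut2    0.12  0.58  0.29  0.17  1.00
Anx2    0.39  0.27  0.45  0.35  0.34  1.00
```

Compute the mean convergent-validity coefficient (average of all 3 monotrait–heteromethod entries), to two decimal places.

Convergent values: 0.38, 0.58, 0.45; mean = 1.41/3 = 0.47.

0.47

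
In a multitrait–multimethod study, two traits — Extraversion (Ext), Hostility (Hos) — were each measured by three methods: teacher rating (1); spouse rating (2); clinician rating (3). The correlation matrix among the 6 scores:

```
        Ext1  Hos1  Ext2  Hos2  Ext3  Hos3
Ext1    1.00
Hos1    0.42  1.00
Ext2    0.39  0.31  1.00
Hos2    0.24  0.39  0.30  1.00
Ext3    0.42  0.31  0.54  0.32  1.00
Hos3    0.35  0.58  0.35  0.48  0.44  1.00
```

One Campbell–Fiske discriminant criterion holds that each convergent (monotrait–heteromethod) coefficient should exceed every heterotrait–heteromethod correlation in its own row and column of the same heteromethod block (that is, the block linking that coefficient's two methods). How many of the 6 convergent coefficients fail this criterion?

Convergent coefficients and their comparison sets:
Ext (methods 1·2): 0.39 vs {0.24, 0.31} → pass.
Ext (methods 1·3): 0.42 vs {0.35, 0.31} → pass.
Ext (methods 2·3): 0.54 vs {0.35, 0.32} → pass.
Hos (methods 1·2): 0.39 vs {0.31, 0.24} → pass.
Hos (methods 1·3): 0.58 vs {0.31, 0.35} → pass.
Hos (methods 2·3): 0.48 vs {0.32, 0.35} → pass.
0 of 6 fail.

0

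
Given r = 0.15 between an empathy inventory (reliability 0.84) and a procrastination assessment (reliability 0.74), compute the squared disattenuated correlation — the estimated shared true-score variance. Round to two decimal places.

Disattenuated r = 0.15 / √(0.84 × 0.74) = 0.15 / 0.7884 = 0.1903.
Shared true-score variance = 0.1903² = 0.0362 ≈ 0.04.

0.04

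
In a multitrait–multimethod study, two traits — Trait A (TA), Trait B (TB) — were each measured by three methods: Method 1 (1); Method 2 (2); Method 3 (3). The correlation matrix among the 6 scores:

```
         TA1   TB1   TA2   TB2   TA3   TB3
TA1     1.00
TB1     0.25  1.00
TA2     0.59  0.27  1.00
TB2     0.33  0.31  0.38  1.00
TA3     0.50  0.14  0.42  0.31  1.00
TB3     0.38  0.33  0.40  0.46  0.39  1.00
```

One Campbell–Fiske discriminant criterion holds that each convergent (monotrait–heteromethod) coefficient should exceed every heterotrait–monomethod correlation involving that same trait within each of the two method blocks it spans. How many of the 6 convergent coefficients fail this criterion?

Each convergent coefficient versus the relevant comparison correlations:
TA (methods 1·2): 0.59 vs {0.25, 0.38} → pass.
TA (methods 1·3): 0.50 vs {0.25, 0.39} → pass.
TA (methods 2·3): 0.42 vs {0.38, 0.39} → pass.
TB (methods 1·2): 0.31 vs {0.25, 0.38} → fail.
TB (methods 1·3): 0.33 vs {0.25, 0.39} → fail.
TB (methods 2·3): 0.46 vs {0.38, 0.39} → pass.
2 of 6 fail.

2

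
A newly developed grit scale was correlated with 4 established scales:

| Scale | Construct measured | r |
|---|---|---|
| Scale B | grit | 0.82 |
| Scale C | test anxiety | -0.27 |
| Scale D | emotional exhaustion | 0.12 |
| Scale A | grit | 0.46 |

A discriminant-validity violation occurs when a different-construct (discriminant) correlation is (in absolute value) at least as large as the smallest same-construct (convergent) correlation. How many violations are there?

Convergent (same construct = grit): Scale B, Scale A.
Smallest convergent = 0.46. Discriminant |r|: 0.27, 0.12; count ≥ 0.46 → 0.

0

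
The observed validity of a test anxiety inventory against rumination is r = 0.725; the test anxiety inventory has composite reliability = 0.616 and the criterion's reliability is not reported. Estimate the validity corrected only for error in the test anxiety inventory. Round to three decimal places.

Single correction: r_c = r_obs / √r_xx = 0.725 / √0.616 = 0.725 / 0.7849 ≈ 0.924.

0.924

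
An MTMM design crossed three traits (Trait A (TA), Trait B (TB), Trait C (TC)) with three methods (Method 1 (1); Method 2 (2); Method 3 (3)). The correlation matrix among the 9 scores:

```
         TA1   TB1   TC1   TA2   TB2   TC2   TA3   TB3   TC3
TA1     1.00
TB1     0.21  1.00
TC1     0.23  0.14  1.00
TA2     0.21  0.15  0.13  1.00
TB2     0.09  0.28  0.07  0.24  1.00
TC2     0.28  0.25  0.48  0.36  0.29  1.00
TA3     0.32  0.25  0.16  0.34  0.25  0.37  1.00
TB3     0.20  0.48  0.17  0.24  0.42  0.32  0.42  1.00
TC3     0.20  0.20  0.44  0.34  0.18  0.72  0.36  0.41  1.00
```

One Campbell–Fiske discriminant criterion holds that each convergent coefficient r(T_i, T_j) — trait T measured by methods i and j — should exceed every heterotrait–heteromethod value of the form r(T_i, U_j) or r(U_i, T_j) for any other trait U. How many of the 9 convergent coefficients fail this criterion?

Each convergent coefficient versus the relevant comparison correlations:
TA (methods 1·2): 0.21 vs {0.09, 0.15, 0.28, 0.13} → fail.
TA (methods 1·3): 0.32 vs {0.20, 0.25, 0.20, 0.16} → pass.
TA (methods 2·3): 0.34 vs {0.24, 0.25, 0.34, 0.37} → fail.
TB (methods 1·2): 0.28 vs {0.15, 0.09, 0.25, 0.07} → pass.
TB (methods 1·3): 0.48 vs {0.25, 0.20, 0.20, 0.17} → pass.
TB (methods 2·3): 0.42 vs {0.25, 0.24, 0.18, 0.32} → pass.
TC (methods 1·2): 0.48 vs {0.13, 0.28, 0.07, 0.25} → pass.
TC (methods 1·3): 0.44 vs {0.16, 0.20, 0.17, 0.20} → pass.
TC (methods 2·3): 0.72 vs {0.37, 0.34, 0.32, 0.18} → pass.
2 of 9 fail.

2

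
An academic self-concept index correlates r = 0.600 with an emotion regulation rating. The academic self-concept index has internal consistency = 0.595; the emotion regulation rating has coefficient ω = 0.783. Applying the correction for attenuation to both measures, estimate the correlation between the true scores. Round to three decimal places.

0.879

r_true = r_obs / √(r_xx · r_yy) = 0.600 / √(0.595 × 0.783) = 0.600 / √0.465885 = 0.600 / 0.6826 ≈ 0.879.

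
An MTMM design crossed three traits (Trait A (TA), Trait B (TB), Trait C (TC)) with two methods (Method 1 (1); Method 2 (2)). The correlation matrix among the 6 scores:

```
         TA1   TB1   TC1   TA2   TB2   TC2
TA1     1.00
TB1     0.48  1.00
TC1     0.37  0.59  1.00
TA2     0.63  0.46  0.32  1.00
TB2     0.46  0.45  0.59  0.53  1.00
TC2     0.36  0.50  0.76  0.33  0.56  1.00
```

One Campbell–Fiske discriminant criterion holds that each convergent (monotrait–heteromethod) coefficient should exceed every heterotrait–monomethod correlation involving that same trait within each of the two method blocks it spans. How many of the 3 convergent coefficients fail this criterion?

Checking each validity diagonal entry against its comparison values:
TA (methods 1·2): 0.63 vs {0.48, 0.53, 0.37, 0.33} → pass.
TB (methods 1·2): 0.45 vs {0.48, 0.53, 0.59, 0.56} → fail.
TC (methods 1·2): 0.76 vs {0.37, 0.33, 0.59, 0.56} → pass.
1 of 3 fail.

1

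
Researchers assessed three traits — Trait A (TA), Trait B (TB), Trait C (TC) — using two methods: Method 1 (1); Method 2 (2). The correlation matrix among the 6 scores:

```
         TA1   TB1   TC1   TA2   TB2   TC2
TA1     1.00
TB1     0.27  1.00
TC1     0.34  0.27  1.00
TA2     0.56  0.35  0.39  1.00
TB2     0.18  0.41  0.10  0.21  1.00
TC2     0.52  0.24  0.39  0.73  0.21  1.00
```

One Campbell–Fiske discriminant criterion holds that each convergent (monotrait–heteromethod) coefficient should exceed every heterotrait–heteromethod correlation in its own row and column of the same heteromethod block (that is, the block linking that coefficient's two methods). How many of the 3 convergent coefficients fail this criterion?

Each convergent coefficient versus the relevant comparison correlations:
TA (methods 1·2): 0.56 vs {0.18, 0.35, 0.52, 0.39} → pass.
TB (methods 1·2): 0.41 vs {0.35, 0.18, 0.24, 0.10} → pass.
TC (methods 1·2): 0.39 vs {0.39, 0.52, 0.10, 0.24} → fail.
1 of 3 fail.

1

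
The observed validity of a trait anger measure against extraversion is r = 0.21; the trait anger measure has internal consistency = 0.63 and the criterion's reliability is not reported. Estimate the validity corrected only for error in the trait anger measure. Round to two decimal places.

Single correction: r_c = r_obs / √r_xx = 0.21 / √0.63 = 0.21 / 0.7937 ≈ 0.26.

0.26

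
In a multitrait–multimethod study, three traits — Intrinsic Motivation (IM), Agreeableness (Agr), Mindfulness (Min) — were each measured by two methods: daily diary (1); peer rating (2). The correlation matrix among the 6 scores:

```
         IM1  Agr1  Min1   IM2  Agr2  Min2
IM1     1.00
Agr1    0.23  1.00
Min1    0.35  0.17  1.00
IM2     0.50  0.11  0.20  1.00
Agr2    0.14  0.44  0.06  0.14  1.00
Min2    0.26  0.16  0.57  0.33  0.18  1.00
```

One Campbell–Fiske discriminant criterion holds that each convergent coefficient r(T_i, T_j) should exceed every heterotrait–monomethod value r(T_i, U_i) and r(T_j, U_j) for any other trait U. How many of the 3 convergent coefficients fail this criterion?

Convergent coefficients and their comparison sets:
IM (methods 1·2): 0.50 vs {0.23, 0.14, 0.35, 0.33} → pass.
Agr (methods 1·2): 0.44 vs {0.23, 0.14, 0.17, 0.18} → pass.
Min (methods 1·2): 0.57 vs {0.35, 0.33, 0.17, 0.18} → pass.
0 of 3 fail.

0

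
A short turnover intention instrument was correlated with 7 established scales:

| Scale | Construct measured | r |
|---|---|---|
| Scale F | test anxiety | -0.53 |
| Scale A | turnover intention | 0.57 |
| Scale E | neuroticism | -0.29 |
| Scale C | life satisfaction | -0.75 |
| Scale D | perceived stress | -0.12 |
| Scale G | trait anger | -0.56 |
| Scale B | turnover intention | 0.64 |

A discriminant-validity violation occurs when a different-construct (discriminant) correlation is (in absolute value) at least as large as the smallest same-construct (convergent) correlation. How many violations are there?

Convergent (same construct = turnover intention): Scale A, Scale B.
Smallest convergent = 0.57. Discriminant |r|: 0.53, 0.29, 0.75, 0.12, 0.56; count ≥ 0.57 → 1.

1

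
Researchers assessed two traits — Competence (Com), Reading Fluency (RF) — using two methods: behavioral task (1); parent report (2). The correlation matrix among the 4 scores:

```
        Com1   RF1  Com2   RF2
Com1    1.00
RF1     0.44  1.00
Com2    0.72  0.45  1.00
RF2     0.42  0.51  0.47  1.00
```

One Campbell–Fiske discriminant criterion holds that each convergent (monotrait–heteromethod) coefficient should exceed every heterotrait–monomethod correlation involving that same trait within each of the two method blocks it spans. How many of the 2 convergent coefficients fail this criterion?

Each convergent coefficient versus the relevant comparison correlations:
Com (methods 1·2): 0.72 vs {0.44, 0.47} → pass.
RF (methods 1·2): 0.51 vs {0.44, 0.47} → pass.
0 of 2 fail.

0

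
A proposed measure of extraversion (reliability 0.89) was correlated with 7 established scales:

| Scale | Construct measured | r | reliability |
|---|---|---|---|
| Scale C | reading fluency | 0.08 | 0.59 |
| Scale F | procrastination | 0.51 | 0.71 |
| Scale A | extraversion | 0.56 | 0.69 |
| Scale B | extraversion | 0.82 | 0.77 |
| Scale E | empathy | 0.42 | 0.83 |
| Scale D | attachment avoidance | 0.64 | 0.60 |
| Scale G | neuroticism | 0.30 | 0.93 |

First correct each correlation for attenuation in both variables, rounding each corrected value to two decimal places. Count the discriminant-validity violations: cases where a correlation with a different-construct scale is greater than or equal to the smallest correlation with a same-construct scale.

Disattenuated r (r / √(r_scale · r_new)):
  Scale C (disc): 0.08 / √(0.59·0.89) = 0.11
  Scale F (disc): 0.51 / √(0.71·0.89) = 0.64
  Scale A (conv): 0.56 / √(0.69·0.89) = 0.71
  Scale B (conv): 0.82 / √(0.77·0.89) = 0.99
  Scale E (disc): 0.42 / √(0.83·0.89) = 0.49
  Scale D (disc): 0.64 / √(0.60·0.89) = 0.88
  Scale G (disc): 0.30 / √(0.93·0.89) = 0.33
Smallest convergent = 0.71. Discriminant values: 0.11, 0.64, 0.49, 0.88, 0.33; count ≥ 0.71 → 1.

1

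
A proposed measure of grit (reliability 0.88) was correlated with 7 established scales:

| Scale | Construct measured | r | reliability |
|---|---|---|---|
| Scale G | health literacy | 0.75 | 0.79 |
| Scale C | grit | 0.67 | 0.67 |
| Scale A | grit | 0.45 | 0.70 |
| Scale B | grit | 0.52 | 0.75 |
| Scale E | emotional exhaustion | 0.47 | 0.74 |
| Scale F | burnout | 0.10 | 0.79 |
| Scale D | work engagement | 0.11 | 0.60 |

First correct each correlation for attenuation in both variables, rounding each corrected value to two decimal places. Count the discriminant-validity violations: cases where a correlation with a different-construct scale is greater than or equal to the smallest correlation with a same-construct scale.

2

Disattenuated r (r / √(r_scale · r_new)):
  Scale G (disc): 0.75 / √(0.79·0.88) = 0.90
  Scale C (conv): 0.67 / √(0.67·0.88) = 0.87
  Scale A (conv): 0.45 / √(0.70·0.88) = 0.57
  Scale B (conv): 0.52 / √(0.75·0.88) = 0.64
  Scale E (disc): 0.47 / √(0.74·0.88) = 0.58
  Scale F (disc): 0.10 / √(0.79·0.88) = 0.12
  Scale D (disc): 0.11 / √(0.60·0.88) = 0.15
Smallest convergent = 0.57. Discriminant values: 0.90, 0.58, 0.12, 0.15; count ≥ 0.57 → 2.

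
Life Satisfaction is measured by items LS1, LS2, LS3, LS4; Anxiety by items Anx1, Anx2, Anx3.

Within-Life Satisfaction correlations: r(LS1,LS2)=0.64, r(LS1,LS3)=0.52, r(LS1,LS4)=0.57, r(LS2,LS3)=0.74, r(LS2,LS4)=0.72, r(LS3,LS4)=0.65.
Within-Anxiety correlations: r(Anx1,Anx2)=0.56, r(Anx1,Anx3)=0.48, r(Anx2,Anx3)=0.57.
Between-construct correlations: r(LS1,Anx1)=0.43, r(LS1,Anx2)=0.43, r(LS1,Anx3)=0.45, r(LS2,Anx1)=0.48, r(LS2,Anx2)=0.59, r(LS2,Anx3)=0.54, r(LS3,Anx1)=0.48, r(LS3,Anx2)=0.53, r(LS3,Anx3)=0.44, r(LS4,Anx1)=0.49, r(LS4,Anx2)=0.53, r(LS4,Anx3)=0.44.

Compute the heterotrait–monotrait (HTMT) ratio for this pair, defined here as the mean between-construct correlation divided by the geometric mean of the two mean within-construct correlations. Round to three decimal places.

Mean between = 5.83/12 = 0.4858.
Mean within-LS = 3.84/6 = 0.6400; mean within-Anx = 1.61/3 = 0.5367.
Geometric mean = √(0.6400 × 0.5367) = 0.5861.
HTMT = 0.4858 / 0.5861 = 0.829.

0.829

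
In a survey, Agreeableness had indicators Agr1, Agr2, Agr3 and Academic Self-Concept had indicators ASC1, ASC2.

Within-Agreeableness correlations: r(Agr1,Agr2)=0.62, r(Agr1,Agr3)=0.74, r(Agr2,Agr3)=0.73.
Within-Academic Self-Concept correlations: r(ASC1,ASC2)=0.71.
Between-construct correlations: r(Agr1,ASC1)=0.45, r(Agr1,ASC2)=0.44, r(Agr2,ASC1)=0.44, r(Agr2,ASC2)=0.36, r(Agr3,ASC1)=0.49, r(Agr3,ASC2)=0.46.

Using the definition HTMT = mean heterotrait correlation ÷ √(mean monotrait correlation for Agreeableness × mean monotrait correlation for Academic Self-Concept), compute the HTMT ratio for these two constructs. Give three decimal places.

Between-construct mean = 2.64/6 = 0.4400.
Mean within-Agr = 2.09/3 = 0.6967; mean within-ASC = 0.71/1 = 0.7100.
Geometric mean = √(0.6967 × 0.7100) = 0.7033.
HTMT = 0.4400 / 0.7033 = 0.626.

0.626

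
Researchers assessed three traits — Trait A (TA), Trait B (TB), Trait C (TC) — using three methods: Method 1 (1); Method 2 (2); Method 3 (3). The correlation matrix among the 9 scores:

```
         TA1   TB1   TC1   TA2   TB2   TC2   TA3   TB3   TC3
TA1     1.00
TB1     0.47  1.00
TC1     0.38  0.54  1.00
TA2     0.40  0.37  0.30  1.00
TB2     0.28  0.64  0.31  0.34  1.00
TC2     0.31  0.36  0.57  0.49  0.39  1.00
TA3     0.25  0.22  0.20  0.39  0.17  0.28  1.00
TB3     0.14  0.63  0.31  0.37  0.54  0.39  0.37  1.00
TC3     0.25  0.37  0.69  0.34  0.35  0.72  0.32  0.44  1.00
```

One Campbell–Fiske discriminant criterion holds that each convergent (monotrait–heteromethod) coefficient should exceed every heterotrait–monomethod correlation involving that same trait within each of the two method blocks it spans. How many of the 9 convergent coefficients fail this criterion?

3

Convergent coefficients and their comparison sets:
TA (methods 1·2): 0.40 vs {0.47, 0.34, 0.38, 0.49} → fail.
TA (methods 1·3): 0.25 vs {0.47, 0.37, 0.38, 0.32} → fail.
TA (methods 2·3): 0.39 vs {0.34, 0.37, 0.49, 0.32} → fail.
TB (methods 1·2): 0.64 vs {0.47, 0.34, 0.54, 0.39} → pass.
TB (methods 1·3): 0.63 vs {0.47, 0.37, 0.54, 0.44} → pass.
TB (methods 2·3): 0.54 vs {0.34, 0.37, 0.39, 0.44} → pass.
TC (methods 1·2): 0.57 vs {0.38, 0.49, 0.54, 0.39} → pass.
TC (methods 1·3): 0.69 vs {0.38, 0.32, 0.54, 0.44} → pass.
TC (methods 2·3): 0.72 vs {0.49, 0.32, 0.39, 0.44} → pass.
3 of 9 fail.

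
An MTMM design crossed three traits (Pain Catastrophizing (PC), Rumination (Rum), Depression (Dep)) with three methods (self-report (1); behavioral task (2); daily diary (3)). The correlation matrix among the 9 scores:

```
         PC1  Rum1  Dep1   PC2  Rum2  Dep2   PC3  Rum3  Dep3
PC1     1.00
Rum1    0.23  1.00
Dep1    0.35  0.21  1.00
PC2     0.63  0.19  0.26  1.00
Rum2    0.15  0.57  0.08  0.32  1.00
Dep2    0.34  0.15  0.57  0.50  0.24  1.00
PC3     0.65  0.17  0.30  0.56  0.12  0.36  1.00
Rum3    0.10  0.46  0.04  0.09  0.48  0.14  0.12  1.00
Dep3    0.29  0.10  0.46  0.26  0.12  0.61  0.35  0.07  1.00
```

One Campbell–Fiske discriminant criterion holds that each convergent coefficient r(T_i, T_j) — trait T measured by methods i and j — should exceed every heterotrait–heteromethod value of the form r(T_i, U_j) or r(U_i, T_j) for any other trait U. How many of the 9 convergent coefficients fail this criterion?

Convergent coefficients and their comparison sets:
PC (methods 1·2): 0.63 vs {0.15, 0.19, 0.34, 0.26} → pass.
PC (methods 1·3): 0.65 vs {0.10, 0.17, 0.29, 0.30} → pass.
PC (methods 2·3): 0.56 vs {0.09, 0.12, 0.26, 0.36} → pass.
Rum (methods 1·2): 0.57 vs {0.19, 0.15, 0.15, 0.08} → pass.
Rum (methods 1·3): 0.46 vs {0.17, 0.10, 0.10, 0.04} → pass.
Rum (methods 2·3): 0.48 vs {0.12, 0.09, 0.12, 0.14} → pass.
Dep (methods 1·2): 0.57 vs {0.26, 0.34, 0.08, 0.15} → pass.
Dep (methods 1·3): 0.46 vs {0.30, 0.29, 0.04, 0.10} → pass.
Dep (methods 2·3): 0.61 vs {0.36, 0.26, 0.14, 0.12} → pass.
0 of 9 fail.

0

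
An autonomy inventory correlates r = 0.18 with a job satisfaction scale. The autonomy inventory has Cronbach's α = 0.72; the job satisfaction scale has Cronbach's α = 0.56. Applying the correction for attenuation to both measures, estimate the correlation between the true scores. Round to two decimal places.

r_true = r_obs / √(r_xx · r_yy) = 0.18 / √(0.72 × 0.56) = 0.18 / √0.4032 = 0.18 / 0.6350 ≈ 0.28.

0.28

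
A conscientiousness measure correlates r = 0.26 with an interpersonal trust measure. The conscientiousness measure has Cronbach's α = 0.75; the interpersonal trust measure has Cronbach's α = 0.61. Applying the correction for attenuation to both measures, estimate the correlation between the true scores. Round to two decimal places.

r_true = r_obs / √(r_xx · r_yy) = 0.26 / √(0.75 × 0.61) = 0.26 / √0.4575 = 0.26 / 0.6764 ≈ 0.38.

0.38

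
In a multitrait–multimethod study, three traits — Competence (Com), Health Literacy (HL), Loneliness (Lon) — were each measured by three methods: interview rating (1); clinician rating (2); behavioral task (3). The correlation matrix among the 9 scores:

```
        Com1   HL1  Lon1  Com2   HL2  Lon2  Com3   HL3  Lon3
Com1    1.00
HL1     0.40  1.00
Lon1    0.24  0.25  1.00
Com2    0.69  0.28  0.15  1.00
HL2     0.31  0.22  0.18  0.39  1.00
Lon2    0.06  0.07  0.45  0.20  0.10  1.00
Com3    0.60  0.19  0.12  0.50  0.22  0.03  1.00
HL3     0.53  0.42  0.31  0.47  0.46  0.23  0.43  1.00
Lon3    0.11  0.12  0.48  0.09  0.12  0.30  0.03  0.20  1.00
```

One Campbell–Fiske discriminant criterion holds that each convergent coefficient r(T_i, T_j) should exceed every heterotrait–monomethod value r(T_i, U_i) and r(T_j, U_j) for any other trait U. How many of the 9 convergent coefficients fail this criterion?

Each convergent coefficient versus the relevant comparison correlations:
Com (methods 1·2): 0.69 vs {0.40, 0.39, 0.24, 0.20} → pass.
Com (methods 1·3): 0.60 vs {0.40, 0.43, 0.24, 0.03} → pass.
Com (methods 2·3): 0.50 vs {0.39, 0.43, 0.20, 0.03} → pass.
HL (methods 1·2): 0.22 vs {0.40, 0.39, 0.25, 0.10} → fail.
HL (methods 1·3): 0.42 vs {0.40, 0.43, 0.25, 0.20} → fail.
HL (methods 2·3): 0.46 vs {0.39, 0.43, 0.10, 0.20} → pass.
Lon (methods 1·2): 0.45 vs {0.24, 0.20, 0.25, 0.10} → pass.
Lon (methods 1·3): 0.48 vs {0.24, 0.03, 0.25, 0.20} → pass.
Lon (methods 2·3): 0.30 vs {0.20, 0.03, 0.10, 0.20} → pass.
2 of 9 fail.

2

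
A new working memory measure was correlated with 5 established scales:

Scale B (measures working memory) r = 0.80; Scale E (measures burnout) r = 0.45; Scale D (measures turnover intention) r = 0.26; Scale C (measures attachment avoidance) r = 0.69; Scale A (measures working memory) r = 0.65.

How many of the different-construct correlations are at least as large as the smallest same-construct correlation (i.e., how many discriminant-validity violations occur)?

1

Convergent (same construct = working memory): Scale B, Scale A.
Smallest convergent = 0.65. Discriminant values: 0.45, 0.26, 0.69; count ≥ 0.65 → 1.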